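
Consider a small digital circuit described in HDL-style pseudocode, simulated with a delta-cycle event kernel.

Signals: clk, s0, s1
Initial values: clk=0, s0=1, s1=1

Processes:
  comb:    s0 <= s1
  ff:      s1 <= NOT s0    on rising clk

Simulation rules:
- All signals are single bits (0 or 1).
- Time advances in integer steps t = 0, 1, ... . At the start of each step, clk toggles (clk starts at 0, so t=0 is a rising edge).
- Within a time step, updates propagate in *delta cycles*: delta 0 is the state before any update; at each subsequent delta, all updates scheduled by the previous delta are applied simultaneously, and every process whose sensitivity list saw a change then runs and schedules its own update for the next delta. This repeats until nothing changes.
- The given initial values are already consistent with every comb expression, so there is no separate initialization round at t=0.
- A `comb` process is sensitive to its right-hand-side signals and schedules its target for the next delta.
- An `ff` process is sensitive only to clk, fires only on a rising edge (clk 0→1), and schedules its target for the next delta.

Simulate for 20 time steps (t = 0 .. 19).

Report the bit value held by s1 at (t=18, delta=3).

t=0 Δ0: clk=0 s1=1 s0=1
  Δ1: clk:0→1
  Δ2: s1:1→0
  Δ3: s0:1→0
  (3Δ to stable)
t=1 Δ0: clk=1 s1=0 s0=0
  Δ1: clk:1→0
  (1Δ to stable)
t=2 Δ0: clk=0 s1=0 s0=0
  Δ1: clk:0→1
  Δ2: s1:0→1
  Δ3: s0:0→1
  (3Δ to stable)
t=3 Δ0: clk=1 s1=1 s0=1
  Δ1: clk:1→0
  (1Δ to stable)
t=4 Δ0: clk=0 s1=1 s0=1
  Δ1: clk:0→1
  Δ2: s1:1→0
  Δ3: s0:1→0
  (3Δ to stable)
t=5 Δ0: clk=1 s1=0 s0=0
  Δ1: clk:1→0
  (1Δ to stable)
t=6 Δ0: clk=0 s1=0 s0=0
  Δ1: clk:0→1
  Δ2: s1:0→1
  Δ3: s0:0→1
  (3Δ to stable)
t=7 Δ0: clk=1 s1=1 s0=1
  Δ1: clk:1→0
  (1Δ to stable)
t=8 Δ0: clk=0 s1=1 s0=1
  Δ1: clk:0→1
  Δ2: s1:1→0
  Δ3: s0:1→0
  (3Δ to stable)
t=9 Δ0: clk=1 s1=0 s0=0
  Δ1: clk:1→0
  (1Δ to stable)
t=10 Δ0: clk=0 s1=0 s0=0
  Δ1: clk:0→1
  Δ2: s1:0→1
  Δ3: s0:0→1
  (3Δ to stable)
t=11 Δ0: clk=1 s1=1 s0=1
  Δ1: clk:1→0
  (1Δ to stable)
t=12 Δ0: clk=0 s1=1 s0=1
  Δ1: clk:0→1
  Δ2: s1:1→0
  Δ3: s0:1→0
  (3Δ to stable)
t=13 Δ0: clk=1 s1=0 s0=0
  Δ1: clk:1→0
  (1Δ to stable)
t=14 Δ0: clk=0 s1=0 s0=0
  Δ1: clk:0→1
  Δ2: s1:0→1
  Δ3: s0:0→1
  (3Δ to stable)
t=15 Δ0: clk=1 s1=1 s0=1
  Δ1: clk:1→0
  (1Δ to stable)
t=16 Δ0: clk=0 s1=1 s0=1
  Δ1: clk:0→1
  Δ2: s1:1→0
  Δ3: s0:1→0
  (3Δ to stable)
t=17 Δ0: clk=1 s1=0 s0=0
  Δ1: clk:1→0
  (1Δ to stable)
t=18 Δ0: clk=0 s1=0 s0=0
  Δ1: clk:0→1
  Δ2: s1:0→1
  Δ3: s0:0→1
  (3Δ to stable)
t=19 Δ0: clk=1 s1=1 s0=1
  Δ1: clk:1→0
  (1Δ to stable)

1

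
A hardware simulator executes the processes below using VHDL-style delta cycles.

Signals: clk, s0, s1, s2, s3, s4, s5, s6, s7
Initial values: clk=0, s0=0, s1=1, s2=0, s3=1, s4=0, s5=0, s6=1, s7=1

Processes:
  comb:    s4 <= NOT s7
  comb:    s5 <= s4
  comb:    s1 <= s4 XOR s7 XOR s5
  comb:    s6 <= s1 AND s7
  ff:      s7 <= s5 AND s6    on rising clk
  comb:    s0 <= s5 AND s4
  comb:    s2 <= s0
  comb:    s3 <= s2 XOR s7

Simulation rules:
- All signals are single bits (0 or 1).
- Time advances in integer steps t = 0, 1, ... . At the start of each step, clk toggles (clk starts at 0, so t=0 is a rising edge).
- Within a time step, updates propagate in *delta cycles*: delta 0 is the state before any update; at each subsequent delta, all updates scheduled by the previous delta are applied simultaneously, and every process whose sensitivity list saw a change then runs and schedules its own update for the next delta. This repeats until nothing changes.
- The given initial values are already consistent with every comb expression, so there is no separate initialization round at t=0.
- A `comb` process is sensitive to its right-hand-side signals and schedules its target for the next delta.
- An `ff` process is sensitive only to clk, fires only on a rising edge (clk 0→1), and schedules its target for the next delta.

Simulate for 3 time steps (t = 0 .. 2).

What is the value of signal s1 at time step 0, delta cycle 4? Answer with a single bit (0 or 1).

1

t0.Δ0 s6=1 s7=1 s1=1 s2=0 s5=0 s4=0 s3=1 s0=0 clk=0
t0.Δ1 s6=1 s7=1 s1=1 s2=0 s5=0 s4=0 s3=1 s0=0 clk=1
t0.Δ2 s6=1 s7=0 s1=1 s2=0 s5=0 s4=0 s3=1 s0=0 clk=1
t0.Δ3 s6=0 s7=0 s1=0 s2=0 s5=0 s4=1 s3=0 s0=0 clk=1
t0.Δ4 s6=0 s7=0 s1=1 s2=0 s5=1 s4=1 s3=0 s0=0 clk=1
t0.Δ5 s6=0 s7=0 s1=0 s2=0 s5=1 s4=1 s3=0 s0=1 clk=1
t0.Δ6 s6=0 s7=0 s1=0 s2=1 s5=1 s4=1 s3=0 s0=1 clk=1
t0.Δ7 s6=0 s7=0 s1=0 s2=1 s5=1 s4=1 s3=1 s0=1 clk=1
t1.Δ0 s6=0 s7=0 s1=0 s2=1 s5=1 s4=1 s3=1 s0=1 clk=1
t1.Δ1 s6=0 s7=0 s1=0 s2=1 s5=1 s4=1 s3=1 s0=1 clk=0
t2.Δ0 s6=0 s7=0 s1=0 s2=1 s5=1 s4=1 s3=1 s0=1 clk=0
t2.Δ1 s6=0 s7=0 s1=0 s2=1 s5=1 s4=1 s3=1 s0=1 clk=1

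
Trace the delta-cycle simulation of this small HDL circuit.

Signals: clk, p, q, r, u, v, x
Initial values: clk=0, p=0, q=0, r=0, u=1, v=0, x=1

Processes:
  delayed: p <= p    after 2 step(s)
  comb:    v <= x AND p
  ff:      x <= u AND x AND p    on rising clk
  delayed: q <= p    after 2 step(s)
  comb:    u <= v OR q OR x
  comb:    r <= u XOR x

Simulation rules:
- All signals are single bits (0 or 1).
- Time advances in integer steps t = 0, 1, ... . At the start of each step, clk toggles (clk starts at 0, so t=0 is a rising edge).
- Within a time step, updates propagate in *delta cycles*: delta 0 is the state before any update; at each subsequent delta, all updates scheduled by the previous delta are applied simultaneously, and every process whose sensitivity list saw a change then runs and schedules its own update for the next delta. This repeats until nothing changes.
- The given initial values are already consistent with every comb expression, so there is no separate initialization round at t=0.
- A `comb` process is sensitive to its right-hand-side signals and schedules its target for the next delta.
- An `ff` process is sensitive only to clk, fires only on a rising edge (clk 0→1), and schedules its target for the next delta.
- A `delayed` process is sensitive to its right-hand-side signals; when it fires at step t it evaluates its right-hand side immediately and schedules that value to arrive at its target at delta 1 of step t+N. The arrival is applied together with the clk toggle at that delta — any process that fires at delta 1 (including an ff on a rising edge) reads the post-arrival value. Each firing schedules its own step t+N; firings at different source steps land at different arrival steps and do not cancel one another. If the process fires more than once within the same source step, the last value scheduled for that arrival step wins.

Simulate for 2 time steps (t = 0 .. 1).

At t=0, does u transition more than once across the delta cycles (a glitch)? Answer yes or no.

no

t=0 Δ0: u=1 r=0 p=0 x=1 clk=0 v=0 q=0
  Δ1: clk:0→1
  Δ2: x:1→0
  Δ3: u:1→0, r:0→1
  Δ4: r:1→0
  (4Δ to stable)
t=1 Δ0: u=0 r=0 p=0 x=0 clk=1 v=0 q=0
  Δ1: clk:1→0
  (1Δ to stable)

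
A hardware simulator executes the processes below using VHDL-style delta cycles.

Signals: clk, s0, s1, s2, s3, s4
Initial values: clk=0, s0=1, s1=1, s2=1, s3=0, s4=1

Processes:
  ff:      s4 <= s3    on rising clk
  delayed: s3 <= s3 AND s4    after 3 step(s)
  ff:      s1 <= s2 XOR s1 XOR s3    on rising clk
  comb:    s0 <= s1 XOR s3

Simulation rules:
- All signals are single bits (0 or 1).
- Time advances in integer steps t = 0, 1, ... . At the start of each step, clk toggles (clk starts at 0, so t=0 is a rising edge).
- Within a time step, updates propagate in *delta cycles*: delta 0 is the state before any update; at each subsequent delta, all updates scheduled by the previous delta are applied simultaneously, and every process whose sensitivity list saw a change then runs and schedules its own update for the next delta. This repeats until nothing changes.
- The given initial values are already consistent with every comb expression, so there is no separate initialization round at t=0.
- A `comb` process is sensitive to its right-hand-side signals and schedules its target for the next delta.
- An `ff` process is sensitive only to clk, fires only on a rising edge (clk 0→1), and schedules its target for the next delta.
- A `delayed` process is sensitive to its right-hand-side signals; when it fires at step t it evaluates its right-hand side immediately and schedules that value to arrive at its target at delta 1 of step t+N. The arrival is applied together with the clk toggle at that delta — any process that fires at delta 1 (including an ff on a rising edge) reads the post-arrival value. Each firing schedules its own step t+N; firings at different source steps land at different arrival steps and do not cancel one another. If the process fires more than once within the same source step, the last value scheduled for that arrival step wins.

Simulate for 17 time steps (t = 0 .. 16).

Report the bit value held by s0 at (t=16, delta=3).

t=0 Δ0: s2=1 s1=1 clk=0 s3=0 s4=1 s0=1
  Δ1: clk:0→1
  Δ2: s1:1→0, s4:1→0
  Δ3: s0:1→0
  (3Δ to stable)
t=1 Δ0: s2=1 s1=0 clk=1 s3=0 s4=0 s0=0
  Δ1: clk:1→0
  (1Δ to stable)
t=2 Δ0: s2=1 s1=0 clk=0 s3=0 s4=0 s0=0
  Δ1: clk:0→1
  Δ2: s1:0→1
  Δ3: s0:0→1
  (3Δ to stable)
t=3 Δ0: s2=1 s1=1 clk=1 s3=0 s4=0 s0=1
  Δ1: clk:1→0
  (1Δ to stable)
t=4 Δ0: s2=1 s1=1 clk=0 s3=0 s4=0 s0=1
  Δ1: clk:0→1
  Δ2: s1:1→0
  Δ3: s0:1→0
  (3Δ to stable)
t=5 Δ0: s2=1 s1=0 clk=1 s3=0 s4=0 s0=0
  Δ1: clk:1→0
  (1Δ to stable)
t=6 Δ0: s2=1 s1=0 clk=0 s3=0 s4=0 s0=0
  Δ1: clk:0→1
  Δ2: s1:0→1
  Δ3: s0:0→1
  (3Δ to stable)
t=7 Δ0: s2=1 s1=1 clk=1 s3=0 s4=0 s0=1
  Δ1: clk:1→0
  (1Δ to stable)
t=8 Δ0: s2=1 s1=1 clk=0 s3=0 s4=0 s0=1
  Δ1: clk:0→1
  Δ2: s1:1→0
  Δ3: s0:1→0
  (3Δ to stable)
t=9 Δ0: s2=1 s1=0 clk=1 s3=0 s4=0 s0=0
  Δ1: clk:1→0
  (1Δ to stable)
t=10 Δ0: s2=1 s1=0 clk=0 s3=0 s4=0 s0=0
  Δ1: clk:0→1
  Δ2: s1:0→1
  Δ3: s0:0→1
  (3Δ to stable)
t=11 Δ0: s2=1 s1=1 clk=1 s3=0 s4=0 s0=1
  Δ1: clk:1→0
  (1Δ to stable)
t=12 Δ0: s2=1 s1=1 clk=0 s3=0 s4=0 s0=1
  Δ1: clk:0→1
  Δ2: s1:1→0
  Δ3: s0:1→0
  (3Δ to stable)
t=13 Δ0: s2=1 s1=0 clk=1 s3=0 s4=0 s0=0
  Δ1: clk:1→0
  (1Δ to stable)
t=14 Δ0: s2=1 s1=0 clk=0 s3=0 s4=0 s0=0
  Δ1: clk:0→1
  Δ2: s1:0→1
  Δ3: s0:0→1
  (3Δ to stable)
t=15 Δ0: s2=1 s1=1 clk=1 s3=0 s4=0 s0=1
  Δ1: clk:1→0
  (1Δ to stable)
t=16 Δ0: s2=1 s1=1 clk=0 s3=0 s4=0 s0=1
  Δ1: clk:0→1
  Δ2: s1:1→0
  Δ3: s0:1→0
  (3Δ to stable)

0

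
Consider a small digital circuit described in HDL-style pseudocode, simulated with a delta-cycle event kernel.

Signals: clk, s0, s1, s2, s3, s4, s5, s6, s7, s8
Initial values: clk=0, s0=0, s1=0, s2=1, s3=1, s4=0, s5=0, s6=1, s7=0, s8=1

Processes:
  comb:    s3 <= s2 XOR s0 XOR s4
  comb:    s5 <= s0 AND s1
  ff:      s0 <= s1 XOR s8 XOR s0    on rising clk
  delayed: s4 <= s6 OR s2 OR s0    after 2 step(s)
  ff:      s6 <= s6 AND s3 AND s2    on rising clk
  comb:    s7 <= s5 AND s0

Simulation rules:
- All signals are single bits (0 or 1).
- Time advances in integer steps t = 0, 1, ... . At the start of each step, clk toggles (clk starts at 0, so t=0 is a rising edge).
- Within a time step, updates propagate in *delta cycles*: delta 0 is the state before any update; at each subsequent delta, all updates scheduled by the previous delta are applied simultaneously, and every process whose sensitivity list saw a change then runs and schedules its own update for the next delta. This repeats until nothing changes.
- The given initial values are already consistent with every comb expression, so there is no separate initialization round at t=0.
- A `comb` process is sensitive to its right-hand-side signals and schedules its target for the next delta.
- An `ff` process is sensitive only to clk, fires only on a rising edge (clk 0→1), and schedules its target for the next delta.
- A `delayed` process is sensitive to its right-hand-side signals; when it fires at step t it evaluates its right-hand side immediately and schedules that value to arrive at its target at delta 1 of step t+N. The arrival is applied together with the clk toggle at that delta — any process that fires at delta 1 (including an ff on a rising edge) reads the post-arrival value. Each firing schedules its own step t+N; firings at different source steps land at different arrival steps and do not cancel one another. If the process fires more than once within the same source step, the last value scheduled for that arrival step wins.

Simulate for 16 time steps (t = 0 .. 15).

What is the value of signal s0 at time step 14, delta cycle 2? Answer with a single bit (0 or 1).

0

[bits: s4,s2,s0,s3,clk,s6,s1,s5,s8,s7]
t=0: Δ0=0101010010 Δ1=0101110010 Δ2=0111110010 Δ3=0110110010 | 3Δ
t=1: Δ0=0110110010 Δ1=0110010010 | 1Δ
t=2: Δ0=0110010010 Δ1=1110110010 Δ2=1101100010 Δ3=1100100010 | 3Δ
t=3: Δ0=1100100010 Δ1=1100000010 | 1Δ
t=4: Δ0=1100000010 Δ1=1100100010 Δ2=1110100010 Δ3=1111100010 | 3Δ
t=5: Δ0=1111100010 Δ1=1111000010 | 1Δ
t=6: Δ0=1111000010 Δ1=1111100010 Δ2=1101100010 Δ3=1100100010 | 3Δ
t=7: Δ0=1100100010 Δ1=1100000010 | 1Δ
t=8: Δ0=1100000010 Δ1=1100100010 Δ2=1110100010 Δ3=1111100010 | 3Δ
t=9: Δ0=1111100010 Δ1=1111000010 | 1Δ
t=10: Δ0=1111000010 Δ1=1111100010 Δ2=1101100010 Δ3=1100100010 | 3Δ
t=11: Δ0=1100100010 Δ1=1100000010 | 1Δ
t=12: Δ0=1100000010 Δ1=1100100010 Δ2=1110100010 Δ3=1111100010 | 3Δ
t=13: Δ0=1111100010 Δ1=1111000010 | 1Δ
t=14: Δ0=1111000010 Δ1=1111100010 Δ2=1101100010 Δ3=1100100010 | 3Δ
t=15: Δ0=1100100010 Δ1=1100000010 | 1Δ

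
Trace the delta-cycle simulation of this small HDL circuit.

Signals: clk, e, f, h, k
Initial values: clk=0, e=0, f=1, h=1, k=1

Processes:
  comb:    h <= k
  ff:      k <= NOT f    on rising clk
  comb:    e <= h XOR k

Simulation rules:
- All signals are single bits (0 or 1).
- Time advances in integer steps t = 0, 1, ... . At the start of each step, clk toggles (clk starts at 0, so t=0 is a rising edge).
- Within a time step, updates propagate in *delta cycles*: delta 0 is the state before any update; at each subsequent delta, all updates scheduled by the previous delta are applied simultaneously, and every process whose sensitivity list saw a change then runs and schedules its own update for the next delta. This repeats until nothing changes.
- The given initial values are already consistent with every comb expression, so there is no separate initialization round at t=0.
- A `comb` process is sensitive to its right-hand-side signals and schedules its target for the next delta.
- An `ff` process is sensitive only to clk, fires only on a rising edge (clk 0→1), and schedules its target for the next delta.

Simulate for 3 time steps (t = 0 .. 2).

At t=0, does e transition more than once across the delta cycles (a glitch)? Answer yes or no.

[bits: f,k,h,clk,e]
t=0: Δ0=11100 Δ1=11110 Δ2=10110 Δ3=10011 Δ4=10010 | 4Δ
t=1: Δ0=10010 Δ1=10000 | 1Δ
t=2: Δ0=10000 Δ1=10010 | 1Δ

yes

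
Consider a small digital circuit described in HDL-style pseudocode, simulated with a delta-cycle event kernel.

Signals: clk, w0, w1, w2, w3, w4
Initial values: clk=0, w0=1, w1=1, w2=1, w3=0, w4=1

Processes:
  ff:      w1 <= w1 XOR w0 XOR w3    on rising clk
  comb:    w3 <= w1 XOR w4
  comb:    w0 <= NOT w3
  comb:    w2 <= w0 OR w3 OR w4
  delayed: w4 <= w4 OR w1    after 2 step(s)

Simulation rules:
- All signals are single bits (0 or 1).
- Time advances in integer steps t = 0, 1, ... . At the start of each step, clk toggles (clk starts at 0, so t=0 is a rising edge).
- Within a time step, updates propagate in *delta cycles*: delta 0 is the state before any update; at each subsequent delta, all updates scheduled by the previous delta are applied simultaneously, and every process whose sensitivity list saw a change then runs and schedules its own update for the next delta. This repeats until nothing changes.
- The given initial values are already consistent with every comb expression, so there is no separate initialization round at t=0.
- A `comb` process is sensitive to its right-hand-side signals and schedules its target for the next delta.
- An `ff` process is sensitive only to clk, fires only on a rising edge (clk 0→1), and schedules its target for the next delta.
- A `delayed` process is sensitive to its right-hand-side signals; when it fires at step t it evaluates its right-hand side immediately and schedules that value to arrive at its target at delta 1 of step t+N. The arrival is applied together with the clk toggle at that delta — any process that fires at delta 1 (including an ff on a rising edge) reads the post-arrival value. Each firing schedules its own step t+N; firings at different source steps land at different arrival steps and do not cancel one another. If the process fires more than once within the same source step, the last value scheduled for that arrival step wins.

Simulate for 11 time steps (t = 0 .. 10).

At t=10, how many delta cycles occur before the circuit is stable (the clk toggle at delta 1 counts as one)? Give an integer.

4

t=0 Δ0: w4=1 w2=1 w1=1 clk=0 w0=1 w3=0
  Δ1: clk:0→1
  Δ2: w1:1→0
  Δ3: w3:0→1
  Δ4: w0:1→0
  (4Δ to stable)
t=1 Δ0: w4=1 w2=1 w1=0 clk=1 w0=0 w3=1
  Δ1: clk:1→0
  (1Δ to stable)
t=2 Δ0: w4=1 w2=1 w1=0 clk=0 w0=0 w3=1
  Δ1: clk:0→1
  Δ2: w1:0→1
  Δ3: w3:1→0
  Δ4: w0:0→1
  (4Δ to stable)
t=3 Δ0: w4=1 w2=1 w1=1 clk=1 w0=1 w3=0
  Δ1: clk:1→0
  (1Δ to stable)
t=4 Δ0: w4=1 w2=1 w1=1 clk=0 w0=1 w3=0
  Δ1: clk:0→1
  Δ2: w1:1→0
  Δ3: w3:0→1
  Δ4: w0:1→0
  (4Δ to stable)
t=5 Δ0: w4=1 w2=1 w1=0 clk=1 w0=0 w3=1
  Δ1: clk:1→0
  (1Δ to stable)
t=6 Δ0: w4=1 w2=1 w1=0 clk=0 w0=0 w3=1
  Δ1: clk:0→1
  Δ2: w1:0→1
  Δ3: w3:1→0
  Δ4: w0:0→1
  (4Δ to stable)
t=7 Δ0: w4=1 w2=1 w1=1 clk=1 w0=1 w3=0
  Δ1: clk:1→0
  (1Δ to stable)
t=8 Δ0: w4=1 w2=1 w1=1 clk=0 w0=1 w3=0
  Δ1: clk:0→1
  Δ2: w1:1→0
  Δ3: w3:0→1
  Δ4: w0:1→0
  (4Δ to stable)
t=9 Δ0: w4=1 w2=1 w1=0 clk=1 w0=0 w3=1
  Δ1: clk:1→0
  (1Δ to stable)
t=10 Δ0: w4=1 w2=1 w1=0 clk=0 w0=0 w3=1
  Δ1: clk:0→1
  Δ2: w1:0→1
  Δ3: w3:1→0
  Δ4: w0:0→1
  (4Δ to stable)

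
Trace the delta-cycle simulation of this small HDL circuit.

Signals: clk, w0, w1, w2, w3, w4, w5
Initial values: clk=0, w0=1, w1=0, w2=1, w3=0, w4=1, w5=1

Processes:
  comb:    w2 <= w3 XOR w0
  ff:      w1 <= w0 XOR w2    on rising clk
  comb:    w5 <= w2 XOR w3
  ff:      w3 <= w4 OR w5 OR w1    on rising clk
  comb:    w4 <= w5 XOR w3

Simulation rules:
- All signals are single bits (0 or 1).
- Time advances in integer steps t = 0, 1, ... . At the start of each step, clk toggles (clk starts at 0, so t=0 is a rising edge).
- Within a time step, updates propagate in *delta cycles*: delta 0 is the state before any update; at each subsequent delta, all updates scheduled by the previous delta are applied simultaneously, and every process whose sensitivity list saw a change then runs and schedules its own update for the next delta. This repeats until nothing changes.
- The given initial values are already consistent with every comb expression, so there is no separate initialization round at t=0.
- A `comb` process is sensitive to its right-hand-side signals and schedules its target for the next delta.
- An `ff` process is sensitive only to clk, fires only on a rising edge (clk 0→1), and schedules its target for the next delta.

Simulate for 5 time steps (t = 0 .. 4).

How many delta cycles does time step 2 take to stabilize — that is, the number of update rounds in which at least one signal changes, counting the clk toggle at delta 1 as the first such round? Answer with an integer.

t=0 Δ0: w3=0 w1=0 clk=0 w5=1 w4=1 w0=1 w2=1
  Δ1: clk:0→1
  Δ2: w3:0→1
  Δ3: w5:1→0, w4:1→0, w2:1→0
  Δ4: w5:0→1, w4:0→1
  Δ5: w4:1→0
  (5Δ to stable)
t=1 Δ0: w3=1 w1=0 clk=1 w5=1 w4=0 w0=1 w2=0
  Δ1: clk:1→0
  (1Δ to stable)
t=2 Δ0: w3=1 w1=0 clk=0 w5=1 w4=0 w0=1 w2=0
  Δ1: clk:0→1
  Δ2: w1:0→1
  (2Δ to stable)
t=3 Δ0: w3=1 w1=1 clk=1 w5=1 w4=0 w0=1 w2=0
  Δ1: clk:1→0
  (1Δ to stable)
t=4 Δ0: w3=1 w1=1 clk=0 w5=1 w4=0 w0=1 w2=0
  Δ1: clk:0→1
  (1Δ to stable)

2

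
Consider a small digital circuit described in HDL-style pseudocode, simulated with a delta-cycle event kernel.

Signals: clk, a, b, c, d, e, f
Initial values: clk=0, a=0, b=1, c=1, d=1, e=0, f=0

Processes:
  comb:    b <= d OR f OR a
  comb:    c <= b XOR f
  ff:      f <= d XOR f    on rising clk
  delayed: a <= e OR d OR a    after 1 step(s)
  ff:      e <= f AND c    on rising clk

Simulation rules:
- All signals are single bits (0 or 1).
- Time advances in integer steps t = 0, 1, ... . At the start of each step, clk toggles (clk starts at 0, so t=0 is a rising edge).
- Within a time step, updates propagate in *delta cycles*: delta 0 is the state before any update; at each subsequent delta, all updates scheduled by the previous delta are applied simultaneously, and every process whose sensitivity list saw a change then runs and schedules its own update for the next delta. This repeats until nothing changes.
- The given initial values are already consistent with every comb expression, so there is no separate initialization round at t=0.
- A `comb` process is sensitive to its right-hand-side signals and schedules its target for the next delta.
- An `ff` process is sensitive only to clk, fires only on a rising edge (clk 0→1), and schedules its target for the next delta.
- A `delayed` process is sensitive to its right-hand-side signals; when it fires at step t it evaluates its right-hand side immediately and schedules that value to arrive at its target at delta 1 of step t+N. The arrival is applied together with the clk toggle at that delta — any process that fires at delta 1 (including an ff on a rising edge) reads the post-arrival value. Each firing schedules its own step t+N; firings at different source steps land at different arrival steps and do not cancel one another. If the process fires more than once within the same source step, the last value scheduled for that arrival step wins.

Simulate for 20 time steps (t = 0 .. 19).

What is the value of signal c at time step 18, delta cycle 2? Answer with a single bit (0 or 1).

0

[bits: clk,e,f,b,c,a,d]
t=0: Δ0=0001101 Δ1=1001101 Δ2=1011101 Δ3=1011001 | 3Δ
t=1: Δ0=1011001 Δ1=0011001 | 1Δ
t=2: Δ0=0011001 Δ1=1011001 Δ2=1001001 Δ3=1001101 | 3Δ
t=3: Δ0=1001101 Δ1=0001101 | 1Δ
t=4: Δ0=0001101 Δ1=1001101 Δ2=1011101 Δ3=1011001 | 3Δ
t=5: Δ0=1011001 Δ1=0011001 | 1Δ
t=6: Δ0=0011001 Δ1=1011001 Δ2=1001001 Δ3=1001101 | 3Δ
t=7: Δ0=1001101 Δ1=0001101 | 1Δ
t=8: Δ0=0001101 Δ1=1001101 Δ2=1011101 Δ3=1011001 | 3Δ
t=9: Δ0=1011001 Δ1=0011001 | 1Δ
t=10: Δ0=0011001 Δ1=1011001 Δ2=1001001 Δ3=1001101 | 3Δ
t=11: Δ0=1001101 Δ1=0001101 | 1Δ
t=12: Δ0=0001101 Δ1=1001101 Δ2=1011101 Δ3=1011001 | 3Δ
t=13: Δ0=1011001 Δ1=0011001 | 1Δ
t=14: Δ0=0011001 Δ1=1011001 Δ2=1001001 Δ3=1001101 | 3Δ
t=15: Δ0=1001101 Δ1=0001101 | 1Δ
t=16: Δ0=0001101 Δ1=1001101 Δ2=1011101 Δ3=1011001 | 3Δ
t=17: Δ0=1011001 Δ1=0011001 | 1Δ
t=18: Δ0=0011001 Δ1=1011001 Δ2=1001001 Δ3=1001101 | 3Δ
t=19: Δ0=1001101 Δ1=0001101 | 1Δ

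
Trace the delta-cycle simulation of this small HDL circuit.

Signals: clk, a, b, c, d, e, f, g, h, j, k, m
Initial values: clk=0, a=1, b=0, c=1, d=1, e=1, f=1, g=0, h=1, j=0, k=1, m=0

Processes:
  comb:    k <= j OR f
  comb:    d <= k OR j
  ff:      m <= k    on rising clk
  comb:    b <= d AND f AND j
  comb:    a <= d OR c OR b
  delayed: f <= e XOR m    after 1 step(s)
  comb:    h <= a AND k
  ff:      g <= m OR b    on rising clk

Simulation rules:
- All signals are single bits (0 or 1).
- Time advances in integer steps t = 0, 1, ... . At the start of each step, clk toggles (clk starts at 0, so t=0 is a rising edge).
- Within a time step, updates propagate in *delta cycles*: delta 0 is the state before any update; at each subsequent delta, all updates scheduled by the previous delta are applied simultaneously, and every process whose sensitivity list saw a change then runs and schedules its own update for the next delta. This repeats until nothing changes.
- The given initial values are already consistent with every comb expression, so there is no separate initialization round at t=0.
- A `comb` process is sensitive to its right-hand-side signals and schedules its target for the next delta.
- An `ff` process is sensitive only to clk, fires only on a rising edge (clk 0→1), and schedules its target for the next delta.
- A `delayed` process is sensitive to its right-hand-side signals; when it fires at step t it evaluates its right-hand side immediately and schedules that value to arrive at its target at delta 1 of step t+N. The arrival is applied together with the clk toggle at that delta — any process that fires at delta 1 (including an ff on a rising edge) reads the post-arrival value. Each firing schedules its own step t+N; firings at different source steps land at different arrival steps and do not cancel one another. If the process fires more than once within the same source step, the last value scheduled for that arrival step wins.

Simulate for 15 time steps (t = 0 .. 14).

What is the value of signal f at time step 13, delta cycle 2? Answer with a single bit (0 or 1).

0

[bits: e,clk,j,k,d,h,f,b,c,a,m,g]
t=0: Δ0=100111101100 Δ1=110111101100 Δ2=110111101110 | 2Δ
t=1: Δ0=110111101110 Δ1=100111001110 Δ2=100011001110 Δ3=100000001110 | 3Δ
t=2: Δ0=100000001110 Δ1=110000001110 Δ2=110000001101 | 2Δ
t=3: Δ0=110000001101 Δ1=100000101101 Δ2=100100101101 Δ3=100111101101 | 3Δ
t=4: Δ0=100111101101 Δ1=110111101101 Δ2=110111101110 | 2Δ
t=5: Δ0=110111101110 Δ1=100111001110 Δ2=100011001110 Δ3=100000001110 | 3Δ
t=6: Δ0=100000001110 Δ1=110000001110 Δ2=110000001101 | 2Δ
t=7: Δ0=110000001101 Δ1=100000101101 Δ2=100100101101 Δ3=100111101101 | 3Δ
t=8: Δ0=100111101101 Δ1=110111101101 Δ2=110111101110 | 2Δ
t=9: Δ0=110111101110 Δ1=100111001110 Δ2=100011001110 Δ3=100000001110 | 3Δ
t=10: Δ0=100000001110 Δ1=110000001110 Δ2=110000001101 | 2Δ
t=11: Δ0=110000001101 Δ1=100000101101 Δ2=100100101101 Δ3=100111101101 | 3Δ
t=12: Δ0=100111101101 Δ1=110111101101 Δ2=110111101110 | 2Δ
t=13: Δ0=110111101110 Δ1=100111001110 Δ2=100011001110 Δ3=100000001110 | 3Δ
t=14: Δ0=100000001110 Δ1=110000001110 Δ2=110000001101 | 2Δ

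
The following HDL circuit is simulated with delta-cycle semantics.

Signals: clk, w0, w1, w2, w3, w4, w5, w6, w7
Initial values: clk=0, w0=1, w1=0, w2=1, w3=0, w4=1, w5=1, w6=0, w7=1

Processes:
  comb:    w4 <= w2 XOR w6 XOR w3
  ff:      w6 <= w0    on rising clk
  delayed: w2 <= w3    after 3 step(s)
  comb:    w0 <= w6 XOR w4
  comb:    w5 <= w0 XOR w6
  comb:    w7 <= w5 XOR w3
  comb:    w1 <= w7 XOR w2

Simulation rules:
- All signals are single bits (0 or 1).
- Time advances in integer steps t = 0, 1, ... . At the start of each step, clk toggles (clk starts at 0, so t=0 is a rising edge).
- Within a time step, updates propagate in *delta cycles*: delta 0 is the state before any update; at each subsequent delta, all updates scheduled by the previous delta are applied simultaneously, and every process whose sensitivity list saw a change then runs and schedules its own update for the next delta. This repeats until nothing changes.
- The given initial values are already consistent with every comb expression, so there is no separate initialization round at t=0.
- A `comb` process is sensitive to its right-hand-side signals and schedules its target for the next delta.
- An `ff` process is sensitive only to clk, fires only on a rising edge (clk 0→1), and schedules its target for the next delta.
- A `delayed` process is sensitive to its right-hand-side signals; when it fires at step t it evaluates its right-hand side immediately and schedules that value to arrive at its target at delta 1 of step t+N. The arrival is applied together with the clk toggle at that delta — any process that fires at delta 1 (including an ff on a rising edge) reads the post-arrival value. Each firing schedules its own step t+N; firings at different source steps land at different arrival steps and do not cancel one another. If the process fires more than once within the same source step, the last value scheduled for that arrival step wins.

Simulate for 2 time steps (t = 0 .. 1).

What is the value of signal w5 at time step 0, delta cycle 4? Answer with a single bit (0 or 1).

t=0 Δ0: w0=1 w6=0 w3=0 w2=1 clk=0 w1=0 w5=1 w7=1 w4=1
  Δ1: clk:0→1
  Δ2: w6:0→1
  Δ3: w0:1→0, w5:1→0, w4:1→0
  Δ4: w0:0→1, w5:0→1, w7:1→0
  Δ5: w1:0→1, w5:1→0, w7:0→1
  Δ6: w1:1→0, w7:1→0
  Δ7: w1:0→1
  (7Δ to stable)
t=1 Δ0: w0=1 w6=1 w3=0 w2=1 clk=1 w1=1 w5=0 w7=0 w4=0
  Δ1: clk:1→0
  (1Δ to stable)

1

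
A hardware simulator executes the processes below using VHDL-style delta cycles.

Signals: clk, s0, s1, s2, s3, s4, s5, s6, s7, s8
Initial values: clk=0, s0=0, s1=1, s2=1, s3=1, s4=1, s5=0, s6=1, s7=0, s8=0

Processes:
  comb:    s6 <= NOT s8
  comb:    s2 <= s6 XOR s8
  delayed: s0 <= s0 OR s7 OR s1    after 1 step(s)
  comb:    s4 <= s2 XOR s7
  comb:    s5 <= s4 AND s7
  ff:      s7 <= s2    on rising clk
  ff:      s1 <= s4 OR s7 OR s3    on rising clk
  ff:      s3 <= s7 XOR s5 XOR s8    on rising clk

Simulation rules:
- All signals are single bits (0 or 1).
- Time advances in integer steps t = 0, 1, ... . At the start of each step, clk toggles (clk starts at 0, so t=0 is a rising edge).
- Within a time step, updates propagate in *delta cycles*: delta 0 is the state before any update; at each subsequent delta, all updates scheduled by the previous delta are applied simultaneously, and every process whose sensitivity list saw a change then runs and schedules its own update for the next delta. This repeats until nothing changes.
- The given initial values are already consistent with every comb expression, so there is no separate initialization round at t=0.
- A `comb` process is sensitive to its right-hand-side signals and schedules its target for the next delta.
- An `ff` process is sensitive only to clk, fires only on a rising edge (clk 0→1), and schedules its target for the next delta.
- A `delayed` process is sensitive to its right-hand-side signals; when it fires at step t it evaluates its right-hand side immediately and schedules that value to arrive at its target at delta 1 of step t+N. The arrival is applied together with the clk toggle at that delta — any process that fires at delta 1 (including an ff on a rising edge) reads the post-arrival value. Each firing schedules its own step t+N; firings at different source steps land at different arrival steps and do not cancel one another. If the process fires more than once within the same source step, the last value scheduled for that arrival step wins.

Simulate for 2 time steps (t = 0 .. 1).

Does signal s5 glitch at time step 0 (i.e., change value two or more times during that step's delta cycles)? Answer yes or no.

t0.Δ0 s4=1 s1=1 s7=0 clk=0 s8=0 s6=1 s3=1 s2=1 s0=0 s5=0
t0.Δ1 s4=1 s1=1 s7=0 clk=1 s8=0 s6=1 s3=1 s2=1 s0=0 s5=0
t0.Δ2 s4=1 s1=1 s7=1 clk=1 s8=0 s6=1 s3=0 s2=1 s0=0 s5=0
t0.Δ3 s4=0 s1=1 s7=1 clk=1 s8=0 s6=1 s3=0 s2=1 s0=0 s5=1
t0.Δ4 s4=0 s1=1 s7=1 clk=1 s8=0 s6=1 s3=0 s2=1 s0=0 s5=0
t1.Δ0 s4=0 s1=1 s7=1 clk=1 s8=0 s6=1 s3=0 s2=1 s0=0 s5=0
t1.Δ1 s4=0 s1=1 s7=1 clk=0 s8=0 s6=1 s3=0 s2=1 s0=1 s5=0

yes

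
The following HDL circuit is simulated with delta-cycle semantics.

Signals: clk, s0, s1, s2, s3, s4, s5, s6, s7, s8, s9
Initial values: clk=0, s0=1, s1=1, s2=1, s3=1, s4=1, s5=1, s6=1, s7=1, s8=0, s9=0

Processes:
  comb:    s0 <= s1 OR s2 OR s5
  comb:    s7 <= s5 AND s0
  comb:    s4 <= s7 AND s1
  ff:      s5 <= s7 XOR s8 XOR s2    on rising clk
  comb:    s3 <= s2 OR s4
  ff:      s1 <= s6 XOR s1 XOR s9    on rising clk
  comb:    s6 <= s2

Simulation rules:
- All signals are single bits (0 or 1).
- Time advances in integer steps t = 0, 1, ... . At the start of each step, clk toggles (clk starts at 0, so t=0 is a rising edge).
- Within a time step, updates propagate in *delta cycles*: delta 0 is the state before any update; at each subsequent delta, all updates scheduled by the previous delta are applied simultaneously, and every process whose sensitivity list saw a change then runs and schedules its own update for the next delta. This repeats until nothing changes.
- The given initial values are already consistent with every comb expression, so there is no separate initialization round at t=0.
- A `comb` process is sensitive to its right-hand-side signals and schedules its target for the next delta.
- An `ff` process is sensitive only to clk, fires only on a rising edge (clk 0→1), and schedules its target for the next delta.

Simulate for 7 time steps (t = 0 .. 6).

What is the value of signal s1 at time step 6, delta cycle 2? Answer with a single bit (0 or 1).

1

t=0 Δ0: s8=0 s9=0 s5=1 s3=1 s7=1 clk=0 s2=1 s4=1 s0=1 s1=1 s6=1
  Δ1: clk:0→1
  Δ2: s5:1→0, s1:1→0
  Δ3: s7:1→0, s4:1→0
  (3Δ to stable)
t=1 Δ0: s8=0 s9=0 s5=0 s3=1 s7=0 clk=1 s2=1 s4=0 s0=1 s1=0 s6=1
  Δ1: clk:1→0
  (1Δ to stable)
t=2 Δ0: s8=0 s9=0 s5=0 s3=1 s7=0 clk=0 s2=1 s4=0 s0=1 s1=0 s6=1
  Δ1: clk:0→1
  Δ2: s5:0→1, s1:0→1
  Δ3: s7:0→1
  Δ4: s4:0→1
  (4Δ to stable)
t=3 Δ0: s8=0 s9=0 s5=1 s3=1 s7=1 clk=1 s2=1 s4=1 s0=1 s1=1 s6=1
  Δ1: clk:1→0
  (1Δ to stable)
t=4 Δ0: s8=0 s9=0 s5=1 s3=1 s7=1 clk=0 s2=1 s4=1 s0=1 s1=1 s6=1
  Δ1: clk:0→1
  Δ2: s5:1→0, s1:1→0
  Δ3: s7:1→0, s4:1→0
  (3Δ to stable)
t=5 Δ0: s8=0 s9=0 s5=0 s3=1 s7=0 clk=1 s2=1 s4=0 s0=1 s1=0 s6=1
  Δ1: clk:1→0
  (1Δ to stable)
t=6 Δ0: s8=0 s9=0 s5=0 s3=1 s7=0 clk=0 s2=1 s4=0 s0=1 s1=0 s6=1
  Δ1: clk:0→1
  Δ2: s5:0→1, s1:0→1
  Δ3: s7:0→1
  Δ4: s4:0→1
  (4Δ to stable)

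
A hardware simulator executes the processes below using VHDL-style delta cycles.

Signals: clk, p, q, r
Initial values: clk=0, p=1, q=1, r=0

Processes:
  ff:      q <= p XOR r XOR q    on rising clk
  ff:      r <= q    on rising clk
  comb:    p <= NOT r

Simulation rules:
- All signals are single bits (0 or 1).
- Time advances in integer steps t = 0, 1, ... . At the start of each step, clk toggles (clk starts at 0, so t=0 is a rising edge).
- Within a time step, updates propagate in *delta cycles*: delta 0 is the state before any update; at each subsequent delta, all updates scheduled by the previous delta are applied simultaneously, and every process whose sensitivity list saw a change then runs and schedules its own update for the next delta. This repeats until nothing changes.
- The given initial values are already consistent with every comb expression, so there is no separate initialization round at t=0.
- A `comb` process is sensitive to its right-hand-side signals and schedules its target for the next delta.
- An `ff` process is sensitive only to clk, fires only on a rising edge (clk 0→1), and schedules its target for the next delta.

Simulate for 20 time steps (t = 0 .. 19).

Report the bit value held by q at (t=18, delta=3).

1

t=0 Δ0: q=1 clk=0 p=1 r=0
  Δ1: clk:0→1
  Δ2: q:1→0, r:0→1
  Δ3: p:1→0
  (3Δ to stable)
t=1 Δ0: q=0 clk=1 p=0 r=1
  Δ1: clk:1→0
  (1Δ to stable)
t=2 Δ0: q=0 clk=0 p=0 r=1
  Δ1: clk:0→1
  Δ2: q:0→1, r:1→0
  Δ3: p:0→1
  (3Δ to stable)
t=3 Δ0: q=1 clk=1 p=1 r=0
  Δ1: clk:1→0
  (1Δ to stable)
t=4 Δ0: q=1 clk=0 p=1 r=0
  Δ1: clk:0→1
  Δ2: q:1→0, r:0→1
  Δ3: p:1→0
  (3Δ to stable)
t=5 Δ0: q=0 clk=1 p=0 r=1
  Δ1: clk:1→0
  (1Δ to stable)
t=6 Δ0: q=0 clk=0 p=0 r=1
  Δ1: clk:0→1
  Δ2: q:0→1, r:1→0
  Δ3: p:0→1
  (3Δ to stable)
t=7 Δ0: q=1 clk=1 p=1 r=0
  Δ1: clk:1→0
  (1Δ to stable)
t=8 Δ0: q=1 clk=0 p=1 r=0
  Δ1: clk:0→1
  Δ2: q:1→0, r:0→1
  Δ3: p:1→0
  (3Δ to stable)
t=9 Δ0: q=0 clk=1 p=0 r=1
  Δ1: clk:1→0
  (1Δ to stable)
t=10 Δ0: q=0 clk=0 p=0 r=1
  Δ1: clk:0→1
  Δ2: q:0→1, r:1→0
  Δ3: p:0→1
  (3Δ to stable)
t=11 Δ0: q=1 clk=1 p=1 r=0
  Δ1: clk:1→0
  (1Δ to stable)
t=12 Δ0: q=1 clk=0 p=1 r=0
  Δ1: clk:0→1
  Δ2: q:1→0, r:0→1
  Δ3: p:1→0
  (3Δ to stable)
t=13 Δ0: q=0 clk=1 p=0 r=1
  Δ1: clk:1→0
  (1Δ to stable)
t=14 Δ0: q=0 clk=0 p=0 r=1
  Δ1: clk:0→1
  Δ2: q:0→1, r:1→0
  Δ3: p:0→1
  (3Δ to stable)
t=15 Δ0: q=1 clk=1 p=1 r=0
  Δ1: clk:1→0
  (1Δ to stable)
t=16 Δ0: q=1 clk=0 p=1 r=0
  Δ1: clk:0→1
  Δ2: q:1→0, r:0→1
  Δ3: p:1→0
  (3Δ to stable)
t=17 Δ0: q=0 clk=1 p=0 r=1
  Δ1: clk:1→0
  (1Δ to stable)
t=18 Δ0: q=0 clk=0 p=0 r=1
  Δ1: clk:0→1
  Δ2: q:0→1, r:1→0
  Δ3: p:0→1
  (3Δ to stable)
t=19 Δ0: q=1 clk=1 p=1 r=0
  Δ1: clk:1→0
  (1Δ to stable)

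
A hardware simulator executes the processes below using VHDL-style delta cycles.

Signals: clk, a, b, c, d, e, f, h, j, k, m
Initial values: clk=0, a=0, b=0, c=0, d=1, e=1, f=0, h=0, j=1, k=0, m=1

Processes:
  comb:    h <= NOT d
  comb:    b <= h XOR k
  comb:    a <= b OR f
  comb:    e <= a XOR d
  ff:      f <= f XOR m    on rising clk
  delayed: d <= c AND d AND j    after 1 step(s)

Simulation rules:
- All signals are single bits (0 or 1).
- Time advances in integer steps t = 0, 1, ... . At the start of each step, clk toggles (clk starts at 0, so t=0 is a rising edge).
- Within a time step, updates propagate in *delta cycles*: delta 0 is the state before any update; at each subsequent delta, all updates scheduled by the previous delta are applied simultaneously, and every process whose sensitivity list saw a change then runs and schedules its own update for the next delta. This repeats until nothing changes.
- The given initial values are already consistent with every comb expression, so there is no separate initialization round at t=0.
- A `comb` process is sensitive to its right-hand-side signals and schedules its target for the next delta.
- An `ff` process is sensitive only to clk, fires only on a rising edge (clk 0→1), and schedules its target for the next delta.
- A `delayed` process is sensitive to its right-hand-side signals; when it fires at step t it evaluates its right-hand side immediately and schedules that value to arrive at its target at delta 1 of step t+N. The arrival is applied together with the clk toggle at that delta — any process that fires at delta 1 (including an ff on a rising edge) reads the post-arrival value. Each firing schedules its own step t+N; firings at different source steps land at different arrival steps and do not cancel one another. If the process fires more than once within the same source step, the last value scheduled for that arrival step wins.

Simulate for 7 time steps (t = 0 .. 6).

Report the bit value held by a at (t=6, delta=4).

0

t0.Δ0 j=1 h=0 a=0 c=0 d=1 k=0 b=0 m=1 clk=0 f=0 e=1
t0.Δ1 j=1 h=0 a=0 c=0 d=1 k=0 b=0 m=1 clk=1 f=0 e=1
t0.Δ2 j=1 h=0 a=0 c=0 d=1 k=0 b=0 m=1 clk=1 f=1 e=1
t0.Δ3 j=1 h=0 a=1 c=0 d=1 k=0 b=0 m=1 clk=1 f=1 e=1
t0.Δ4 j=1 h=0 a=1 c=0 d=1 k=0 b=0 m=1 clk=1 f=1 e=0
t1.Δ0 j=1 h=0 a=1 c=0 d=1 k=0 b=0 m=1 clk=1 f=1 e=0
t1.Δ1 j=1 h=0 a=1 c=0 d=1 k=0 b=0 m=1 clk=0 f=1 e=0
t2.Δ0 j=1 h=0 a=1 c=0 d=1 k=0 b=0 m=1 clk=0 f=1 e=0
t2.Δ1 j=1 h=0 a=1 c=0 d=1 k=0 b=0 m=1 clk=1 f=1 e=0
t2.Δ2 j=1 h=0 a=1 c=0 d=1 k=0 b=0 m=1 clk=1 f=0 e=0
t2.Δ3 j=1 h=0 a=0 c=0 d=1 k=0 b=0 m=1 clk=1 f=0 e=0
t2.Δ4 j=1 h=0 a=0 c=0 d=1 k=0 b=0 m=1 clk=1 f=0 e=1
t3.Δ0 j=1 h=0 a=0 c=0 d=1 k=0 b=0 m=1 clk=1 f=0 e=1
t3.Δ1 j=1 h=0 a=0 c=0 d=1 k=0 b=0 m=1 clk=0 f=0 e=1
t4.Δ0 j=1 h=0 a=0 c=0 d=1 k=0 b=0 m=1 clk=0 f=0 e=1
t4.Δ1 j=1 h=0 a=0 c=0 d=1 k=0 b=0 m=1 clk=1 f=0 e=1
t4.Δ2 j=1 h=0 a=0 c=0 d=1 k=0 b=0 m=1 clk=1 f=1 e=1
t4.Δ3 j=1 h=0 a=1 c=0 d=1 k=0 b=0 m=1 clk=1 f=1 e=1
t4.Δ4 j=1 h=0 a=1 c=0 d=1 k=0 b=0 m=1 clk=1 f=1 e=0
t5.Δ0 j=1 h=0 a=1 c=0 d=1 k=0 b=0 m=1 clk=1 f=1 e=0
t5.Δ1 j=1 h=0 a=1 c=0 d=1 k=0 b=0 m=1 clk=0 f=1 e=0
t6.Δ0 j=1 h=0 a=1 c=0 d=1 k=0 b=0 m=1 clk=0 f=1 e=0
t6.Δ1 j=1 h=0 a=1 c=0 d=1 k=0 b=0 m=1 clk=1 f=1 e=0
t6.Δ2 j=1 h=0 a=1 c=0 d=1 k=0 b=0 m=1 clk=1 f=0 e=0
t6.Δ3 j=1 h=0 a=0 c=0 d=1 k=0 b=0 m=1 clk=1 f=0 e=0
t6.Δ4 j=1 h=0 a=0 c=0 d=1 k=0 b=0 m=1 clk=1 f=0 e=1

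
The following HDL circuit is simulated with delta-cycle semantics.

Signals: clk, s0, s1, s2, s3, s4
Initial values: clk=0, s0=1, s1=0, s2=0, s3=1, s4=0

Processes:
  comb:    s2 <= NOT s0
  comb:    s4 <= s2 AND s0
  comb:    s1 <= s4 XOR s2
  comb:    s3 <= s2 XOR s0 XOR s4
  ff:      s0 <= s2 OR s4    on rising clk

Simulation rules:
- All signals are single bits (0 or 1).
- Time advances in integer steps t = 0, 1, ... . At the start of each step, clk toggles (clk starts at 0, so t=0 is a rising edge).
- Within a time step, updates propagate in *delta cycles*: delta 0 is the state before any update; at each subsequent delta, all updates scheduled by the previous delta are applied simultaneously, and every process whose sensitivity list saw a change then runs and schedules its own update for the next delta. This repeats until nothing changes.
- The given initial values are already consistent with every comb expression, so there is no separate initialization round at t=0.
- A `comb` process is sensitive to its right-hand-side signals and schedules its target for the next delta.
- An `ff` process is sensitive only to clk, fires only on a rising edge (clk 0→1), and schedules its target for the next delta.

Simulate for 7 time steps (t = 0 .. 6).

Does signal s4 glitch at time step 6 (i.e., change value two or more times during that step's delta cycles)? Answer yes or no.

[bits: s1,clk,s0,s3,s4,s2]
t=0: Δ0=001100 Δ1=011100 Δ2=010100 Δ3=010001 Δ4=110101 | 4Δ
t=1: Δ0=110101 Δ1=100101 | 1Δ
t=2: Δ0=100101 Δ1=110101 Δ2=111101 Δ3=111010 Δ4=111000 Δ5=011100 | 5Δ
t=3: Δ0=011100 Δ1=001100 | 1Δ
t=4: Δ0=001100 Δ1=011100 Δ2=010100 Δ3=010001 Δ4=110101 | 4Δ
t=5: Δ0=110101 Δ1=100101 | 1Δ
t=6: Δ0=100101 Δ1=110101 Δ2=111101 Δ3=111010 Δ4=111000 Δ5=011100 | 5Δ

yes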